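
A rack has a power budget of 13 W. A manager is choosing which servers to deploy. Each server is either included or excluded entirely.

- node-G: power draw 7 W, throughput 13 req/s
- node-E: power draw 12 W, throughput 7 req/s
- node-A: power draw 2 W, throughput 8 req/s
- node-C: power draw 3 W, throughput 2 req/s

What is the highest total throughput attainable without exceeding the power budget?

23

Allowing fractional choices, the relaxed optimum would be about 23.6, but servers are indivisible.
node-G + node-A + node-C: power draw 7 + 2 + 3 = 12 ≤ 13, throughput 13 + 8 + 2 = 23.
node-G + node-A: power draw 7 + 2 = 9 ≤ 13, throughput 13 + 8 = 21.
Best is node-G, node-A, and node-C with total throughput 23.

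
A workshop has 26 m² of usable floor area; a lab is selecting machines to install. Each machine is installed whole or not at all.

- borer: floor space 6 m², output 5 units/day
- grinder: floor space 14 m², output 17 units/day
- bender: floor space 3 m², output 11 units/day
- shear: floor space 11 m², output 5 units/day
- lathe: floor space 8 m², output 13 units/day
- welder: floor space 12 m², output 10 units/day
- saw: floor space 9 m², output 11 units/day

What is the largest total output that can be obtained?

Allowing fractional choices, the relaxed optimum would be about 42.3, but machines are indivisible.
borer + bender + lathe + saw: floor space 6 + 3 + 8 + 9 = 26 ≤ 26, output 5 + 11 + 13 + 11 = 40.
grinder + bender + lathe: floor space 14 + 3 + 8 = 25 ≤ 26, output 17 + 11 + 13 = 41.
grinder + bender + saw: floor space 14 + 3 + 9 = 26 ≤ 26, output 17 + 11 + 11 = 39.
Best is grinder, bender, and lathe with total output 41.

41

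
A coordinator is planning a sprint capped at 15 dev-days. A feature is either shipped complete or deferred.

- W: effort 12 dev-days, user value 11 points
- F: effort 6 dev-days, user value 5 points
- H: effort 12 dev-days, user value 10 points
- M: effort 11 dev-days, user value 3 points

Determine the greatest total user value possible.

Treat it as a binary knapsack problem.
W: effort 12 ≤ 15, user value 11.
F: effort 6 ≤ 15, user value 5.
H: effort 12 ≤ 15, user value 10.
Best is W with total user value 11.

11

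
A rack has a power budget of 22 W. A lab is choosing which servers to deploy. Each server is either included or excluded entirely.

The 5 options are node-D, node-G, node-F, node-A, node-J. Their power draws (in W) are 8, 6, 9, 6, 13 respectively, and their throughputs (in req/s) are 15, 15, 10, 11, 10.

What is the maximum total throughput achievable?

node-D + node-G + node-A: power draw 8 + 6 + 6 = 20 ≤ 22, throughput 15 + 15 + 11 = 41.
node-G + node-F + node-A: power draw 6 + 9 + 6 = 21 ≤ 22, throughput 15 + 10 + 11 = 36.
Best is node-D, node-G, and node-A with total throughput 41.

41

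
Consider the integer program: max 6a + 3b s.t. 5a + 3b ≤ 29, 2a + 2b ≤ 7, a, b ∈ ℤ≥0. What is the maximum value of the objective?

18

The continuous relaxation peaks at (3.5, 0) with value 21.00; rounding to a feasible lattice point costs some objective.
(a,b)=(3,0): 5·3+3·0=15≤29, 2·3+2·0=6≤7, objective 18.
(a,b)=(2,1): 5·2+3·1=13≤29, 2·2+2·1=6≤7, objective 15.
(a,b)=(2,0): 5·2+3·0=10≤29, 2·2+2·0=4≤7, objective 12.
The best lattice point is (3,0), giving 18.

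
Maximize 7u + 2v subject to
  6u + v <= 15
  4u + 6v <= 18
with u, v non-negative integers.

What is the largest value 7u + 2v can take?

The continuous relaxation peaks at (2.25, 1.5) with value 18.75; rounding to a feasible lattice point costs some objective.
(u,v)=(2,1): 6·2+1·1=13≤15, 4·2+6·1=14≤18, objective 16.
(u,v)=(2,0): 6·2+1·0=12≤15, 4·2+6·0=8≤18, objective 14.
(u,v)=(1,2): 6·1+1·2=8≤15, 4·1+6·2=16≤18, objective 11.
No feasible integer point exceeds 16.

16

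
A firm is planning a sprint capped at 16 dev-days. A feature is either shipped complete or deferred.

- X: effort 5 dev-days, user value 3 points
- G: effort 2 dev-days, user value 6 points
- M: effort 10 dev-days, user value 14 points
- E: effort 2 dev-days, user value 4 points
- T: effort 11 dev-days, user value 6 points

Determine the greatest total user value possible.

24

Take G, M, and E: effort 2 + 10 + 2 = 14 ≤ 16, user value 6 + 14 + 4 = 24.
No other feasible combination does better.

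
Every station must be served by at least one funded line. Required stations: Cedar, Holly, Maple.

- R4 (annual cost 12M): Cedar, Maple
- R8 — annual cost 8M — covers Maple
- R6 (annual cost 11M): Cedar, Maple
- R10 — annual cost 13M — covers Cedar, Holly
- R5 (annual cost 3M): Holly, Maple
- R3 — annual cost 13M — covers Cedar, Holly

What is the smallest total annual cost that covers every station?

This is an integer covering problem.
Choose R6 and R5: together they cover Cedar, Holly, Maple — every station.
Total annual cost: 11 + 3 = 14.

14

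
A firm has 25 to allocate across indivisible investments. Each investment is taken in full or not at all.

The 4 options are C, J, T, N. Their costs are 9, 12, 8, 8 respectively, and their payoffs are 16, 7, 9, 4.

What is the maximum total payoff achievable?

C + J: cost 9 + 12 = 21 ≤ 25, payoff 16 + 7 = 23.
C + T: cost 9 + 8 = 17 ≤ 25, payoff 16 + 9 = 25.
C + T + N: cost 9 + 8 + 8 = 25 ≤ 25, payoff 16 + 9 + 4 = 29.
Best is C, T, and N with total payoff 29.

29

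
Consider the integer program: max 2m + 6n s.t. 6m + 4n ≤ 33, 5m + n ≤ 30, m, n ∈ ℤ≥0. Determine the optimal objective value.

48

The continuous relaxation peaks at (0, 8.25) with value 49.50; rounding to a feasible lattice point costs some objective.
(m,n)=(0,8) is feasible, giving 48.
(m,n)=(0,7) is feasible, giving 42.
No feasible integer point exceeds 48.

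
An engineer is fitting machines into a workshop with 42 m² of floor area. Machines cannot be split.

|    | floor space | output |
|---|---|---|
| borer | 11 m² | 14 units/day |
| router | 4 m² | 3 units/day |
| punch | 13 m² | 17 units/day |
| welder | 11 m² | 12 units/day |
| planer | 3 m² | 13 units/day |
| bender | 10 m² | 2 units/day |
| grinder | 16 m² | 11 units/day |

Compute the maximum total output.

borer + punch + welder + planer: floor space 11 + 13 + 11 + 3 = 38 ≤ 42, output 14 + 17 + 12 + 13 = 56.
borer + router + punch + welder + planer: floor space 11 + 4 + 13 + 11 + 3 = 42 ≤ 42, output 14 + 3 + 17 + 12 + 13 = 59.
Best is borer, router, punch, welder, and planer with total output 59.

59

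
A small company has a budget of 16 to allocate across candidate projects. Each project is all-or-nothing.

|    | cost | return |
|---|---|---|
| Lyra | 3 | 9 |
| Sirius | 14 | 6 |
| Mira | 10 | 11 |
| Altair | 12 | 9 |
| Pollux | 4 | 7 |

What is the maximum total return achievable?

Take Lyra and Mira: cost 3 + 10 = 13 ≤ 16, return 9 + 11 = 20.
No other feasible combination does better.

20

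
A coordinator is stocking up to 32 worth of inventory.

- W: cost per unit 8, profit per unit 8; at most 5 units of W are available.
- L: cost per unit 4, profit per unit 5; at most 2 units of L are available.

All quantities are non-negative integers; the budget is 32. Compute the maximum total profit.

This is a bounded integer knapsack.
L has the best ratio (5/4); taking only L gives at most 2×5 = 10 (stopped by the supply cap of 2).
Mixing does better — 3×W and 2×L: cost 32 ≤ 32, profit 3·8 + 2·5 = 34.

34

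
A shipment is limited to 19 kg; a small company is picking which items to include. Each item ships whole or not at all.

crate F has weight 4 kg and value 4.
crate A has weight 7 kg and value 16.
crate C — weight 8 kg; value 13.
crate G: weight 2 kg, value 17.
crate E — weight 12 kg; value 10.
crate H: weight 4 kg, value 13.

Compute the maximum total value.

50

Allowing fractional choices, the relaxed optimum would be about 55.8, but items are indivisible.
crate F + crate A + crate G + crate H: weight 4 + 7 + 2 + 4 = 17 ≤ 19, value 4 + 16 + 17 + 13 = 50.
crate F + crate C + crate G + crate H: weight 4 + 8 + 2 + 4 = 18 ≤ 19, value 4 + 13 + 17 + 13 = 47.
crate A + crate G + crate H: weight 7 + 2 + 4 = 13 ≤ 19, value 16 + 17 + 13 = 46.
Best is crate F, crate A, crate G, and crate H with total value 50.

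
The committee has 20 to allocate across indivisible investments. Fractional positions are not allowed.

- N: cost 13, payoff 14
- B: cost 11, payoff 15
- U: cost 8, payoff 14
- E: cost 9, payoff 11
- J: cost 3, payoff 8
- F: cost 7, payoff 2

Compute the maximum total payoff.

33

Take U, E, and J: cost 8 + 9 + 3 = 20 ≤ 20, payoff 14 + 11 + 8 = 33.
No other feasible combination does better.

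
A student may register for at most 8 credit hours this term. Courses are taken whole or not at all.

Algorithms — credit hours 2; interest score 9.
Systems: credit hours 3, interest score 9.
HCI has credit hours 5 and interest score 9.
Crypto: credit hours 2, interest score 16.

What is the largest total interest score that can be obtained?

34

Take Algorithms, Systems, and Crypto: credit hours 2 + 3 + 2 = 7 ≤ 8, interest score 9 + 9 + 16 = 34.
No other feasible combination does better.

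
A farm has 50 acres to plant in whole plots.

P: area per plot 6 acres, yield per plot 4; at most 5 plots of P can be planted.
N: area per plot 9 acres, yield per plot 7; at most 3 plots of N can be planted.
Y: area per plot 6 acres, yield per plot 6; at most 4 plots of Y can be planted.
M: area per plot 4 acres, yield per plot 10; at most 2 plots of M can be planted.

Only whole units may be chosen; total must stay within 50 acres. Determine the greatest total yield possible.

M has the best ratio (10/4); taking only M gives at most 2×10 = 20 (stopped by the supply cap of 2).
Mixing does better — 2×N, 4×Y, and 2×M: area 50 ≤ 50, yield 2·7 + 4·6 + 2·10 = 58.

58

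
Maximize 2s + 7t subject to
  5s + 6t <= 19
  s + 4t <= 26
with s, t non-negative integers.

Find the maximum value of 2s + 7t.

Relaxing integrality, the LP optimum is 22.17 at (s,t) = (0, 3.17), which is not an integer point.
(s,t)=(0,3): 5·0+6·3=18≤19, 1·0+4·3=12≤26, objective 21.
(s,t)=(1,2): 5·1+6·2=17≤19, 1·1+4·2=9≤26, objective 16.
(s,t)=(0,2): 5·0+6·2=12≤19, 1·0+4·2=8≤26, objective 14.
Maximum is 21 at (s,t)=(0,3).

21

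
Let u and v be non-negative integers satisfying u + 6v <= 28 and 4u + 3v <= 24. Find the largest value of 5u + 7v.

43

Relaxing integrality, the LP optimum is 43.62 at (u,v) = (2.86, 4.19), which is not an integer point.
(u,v)=(3,4): 1·3+6·4=27≤28, 4·3+3·4=24≤24, objective 43.
(u,v)=(2,4): 1·2+6·4=26≤28, 4·2+3·4=20≤24, objective 38.
(u,v)=(3,3): 1·3+6·3=21≤28, 4·3+3·3=21≤24, objective 36.
No feasible integer point exceeds 43.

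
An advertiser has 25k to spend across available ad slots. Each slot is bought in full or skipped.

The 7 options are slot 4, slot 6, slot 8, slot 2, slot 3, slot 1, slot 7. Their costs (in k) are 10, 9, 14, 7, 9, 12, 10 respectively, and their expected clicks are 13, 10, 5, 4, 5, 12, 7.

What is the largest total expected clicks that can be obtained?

Allowing fractional choices, the relaxed optimum would be about 29.0, but ad slots are indivisible.
slot 4 + slot 1: cost 10 + 12 = 22 ≤ 25, expected clicks 13 + 12 = 25.
slot 6 + slot 1: cost 9 + 12 = 21 ≤ 25, expected clicks 10 + 12 = 22.
slot 4 + slot 6: cost 10 + 9 = 19 ≤ 25, expected clicks 13 + 10 = 23.
Best is slot 4 and slot 1 with total expected clicks 25.

25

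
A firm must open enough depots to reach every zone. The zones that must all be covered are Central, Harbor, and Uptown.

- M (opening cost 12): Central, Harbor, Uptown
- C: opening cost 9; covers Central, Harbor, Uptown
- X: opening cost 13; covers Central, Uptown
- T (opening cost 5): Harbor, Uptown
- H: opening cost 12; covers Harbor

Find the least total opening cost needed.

9

C alone covers Central, Harbor, Uptown — every zone.
Total opening cost: 9.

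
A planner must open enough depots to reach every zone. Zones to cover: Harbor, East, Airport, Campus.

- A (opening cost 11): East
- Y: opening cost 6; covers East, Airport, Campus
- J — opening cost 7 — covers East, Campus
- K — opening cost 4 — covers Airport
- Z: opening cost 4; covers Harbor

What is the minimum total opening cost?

Choose Y and Z: together they cover Harbor, East, Airport, Campus — every zone.
Total opening cost: 6 + 4 = 10.
No cover costs less than 10.

10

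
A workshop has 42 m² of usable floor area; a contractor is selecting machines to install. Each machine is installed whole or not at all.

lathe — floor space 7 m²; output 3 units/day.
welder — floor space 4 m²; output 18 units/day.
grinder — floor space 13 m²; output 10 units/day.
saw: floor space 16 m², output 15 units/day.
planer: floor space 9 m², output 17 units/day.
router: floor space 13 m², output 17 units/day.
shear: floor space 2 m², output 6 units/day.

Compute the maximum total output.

Treat it as a binary knapsack problem.
welder + saw + planer + router: floor space 4 + 16 + 9 + 13 = 42 ≤ 42, output 18 + 15 + 17 + 17 = 67.
welder + grinder + planer + router + shear: floor space 4 + 13 + 9 + 13 + 2 = 41 ≤ 42, output 18 + 10 + 17 + 17 + 6 = 68.
welder + grinder + planer + router: floor space 4 + 13 + 9 + 13 = 39 ≤ 42, output 18 + 10 + 17 + 17 = 62.
Best is welder, grinder, planer, router, and shear with total output 68.

68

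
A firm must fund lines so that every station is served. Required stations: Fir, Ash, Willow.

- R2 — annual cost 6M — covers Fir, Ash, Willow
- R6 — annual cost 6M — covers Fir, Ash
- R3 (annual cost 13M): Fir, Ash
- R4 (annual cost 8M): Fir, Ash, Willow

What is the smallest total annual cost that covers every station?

6

This is an integer covering problem.
R2 alone covers Fir, Ash, Willow — every station.
Total annual cost: 6.
No cover costs less than 6.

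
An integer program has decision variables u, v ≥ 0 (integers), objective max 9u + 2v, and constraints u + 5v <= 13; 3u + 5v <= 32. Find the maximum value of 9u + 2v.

The continuous relaxation peaks at (10.7, 0) with value 96.00; rounding to a feasible lattice point costs some objective.
(u,v)=(10,0): 1·10+5·0=10≤13, 3·10+5·0=30≤32, objective 90.
(u,v)=(9,0): 1·9+5·0=9≤13, 3·9+5·0=27≤32, objective 81.
No feasible integer point exceeds 90.

90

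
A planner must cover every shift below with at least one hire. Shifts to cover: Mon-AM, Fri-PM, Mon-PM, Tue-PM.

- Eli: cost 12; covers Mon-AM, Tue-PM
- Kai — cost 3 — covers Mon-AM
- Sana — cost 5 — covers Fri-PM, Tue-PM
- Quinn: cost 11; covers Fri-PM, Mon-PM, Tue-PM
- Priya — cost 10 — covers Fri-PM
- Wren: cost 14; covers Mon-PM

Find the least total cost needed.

The greedy cost-per-new-shift heuristic would pick Sana, Kai, and Quinn for 19, but a cheaper cover exists.
Choose Kai and Quinn: together they cover Mon-AM, Fri-PM, Mon-PM, Tue-PM — every shift.
Total cost: 3 + 11 = 14.
No cover costs less than 14.

14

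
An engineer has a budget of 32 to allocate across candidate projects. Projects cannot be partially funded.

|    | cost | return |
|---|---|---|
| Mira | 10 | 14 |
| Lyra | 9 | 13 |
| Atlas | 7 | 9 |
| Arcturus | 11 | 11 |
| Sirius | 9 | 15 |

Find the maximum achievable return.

42

Lyra + Arcturus + Sirius: cost 9 + 11 + 9 = 29 ≤ 32, return 13 + 11 + 15 = 39.
Mira + Lyra + Sirius: cost 10 + 9 + 9 = 28 ≤ 32, return 14 + 13 + 15 = 42.
Mira + Arcturus + Sirius: cost 10 + 11 + 9 = 30 ≤ 32, return 14 + 11 + 15 = 40.
Best is Mira, Lyra, and Sirius with total return 42.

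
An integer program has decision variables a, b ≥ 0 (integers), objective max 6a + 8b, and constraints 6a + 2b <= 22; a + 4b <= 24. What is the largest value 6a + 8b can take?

52

(a,b)=(2,5) is feasible, giving 52.
(a,b)=(0,6) is feasible, giving 48.
(a,b)=(1,5) is feasible, giving 46.
Maximum is 52 at (a,b)=(2,5).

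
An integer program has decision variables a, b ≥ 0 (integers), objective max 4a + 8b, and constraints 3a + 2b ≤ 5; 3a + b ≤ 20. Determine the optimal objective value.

(a,b)=(0,2) is feasible, giving 16.
(a,b)=(1,1) is feasible, giving 12.
(a,b)=(0,1) is feasible, giving 8.
Maximum is 16 at (a,b)=(0,2).

16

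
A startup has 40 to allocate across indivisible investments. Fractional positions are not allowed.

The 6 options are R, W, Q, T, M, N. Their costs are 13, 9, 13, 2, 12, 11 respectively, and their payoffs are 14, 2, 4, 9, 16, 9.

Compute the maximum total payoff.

48

R + Q + T + M: cost 13 + 13 + 2 + 12 = 40 ≤ 40, payoff 14 + 4 + 9 + 16 = 43.
R + W + T + M: cost 13 + 9 + 2 + 12 = 36 ≤ 40, payoff 14 + 2 + 9 + 16 = 41.
R + T + M + N: cost 13 + 2 + 12 + 11 = 38 ≤ 40, payoff 14 + 9 + 16 + 9 = 48.
Best is R, T, M, and N with total payoff 48.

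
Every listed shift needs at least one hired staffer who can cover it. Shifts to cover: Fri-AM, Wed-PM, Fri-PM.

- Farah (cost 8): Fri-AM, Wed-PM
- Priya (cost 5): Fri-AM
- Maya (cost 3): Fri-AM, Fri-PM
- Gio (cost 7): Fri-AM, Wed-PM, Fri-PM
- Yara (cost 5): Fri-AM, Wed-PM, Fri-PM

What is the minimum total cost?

This is an integer covering problem.
The greedy cost-per-new-shift heuristic would pick Maya and Yara for 8, but a cheaper cover exists.
Yara alone covers Fri-AM, Wed-PM, Fri-PM — every shift.
Total cost: 5.
No cover costs less than 5.

5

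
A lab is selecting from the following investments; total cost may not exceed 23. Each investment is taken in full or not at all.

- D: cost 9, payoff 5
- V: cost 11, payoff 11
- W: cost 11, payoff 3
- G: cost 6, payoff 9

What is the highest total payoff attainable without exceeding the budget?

20

This is an integer program with binary decision variables.
Allowing fractional choices, the relaxed optimum would be about 23.3, but investments are indivisible.
D + V: cost 9 + 11 = 20 ≤ 23, payoff 5 + 11 = 16.
D + G: cost 9 + 6 = 15 ≤ 23, payoff 5 + 9 = 14.
V + G: cost 11 + 6 = 17 ≤ 23, payoff 11 + 9 = 20.
Best is V and G with total payoff 20.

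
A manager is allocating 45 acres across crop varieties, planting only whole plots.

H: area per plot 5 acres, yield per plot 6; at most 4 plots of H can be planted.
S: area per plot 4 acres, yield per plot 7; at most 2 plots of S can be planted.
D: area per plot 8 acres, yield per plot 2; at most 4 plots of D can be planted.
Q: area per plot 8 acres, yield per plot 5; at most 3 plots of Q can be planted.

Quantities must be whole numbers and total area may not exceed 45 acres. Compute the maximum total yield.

48

This is a bounded integer knapsack.
Take 4×H, 2×S, and 2×Q: area 44 ≤ 45, yield 4·6 + 2·7 + 2·5 = 48.
S has the best ratio (7/4) and is taken to its limit of 2; remaining capacity is filled optimally with the others.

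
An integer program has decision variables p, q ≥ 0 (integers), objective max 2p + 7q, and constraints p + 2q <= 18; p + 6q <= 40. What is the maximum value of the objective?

51

Relaxing integrality, the LP optimum is 52.50 at (p,q) = (7, 5.5), which is not an integer point.
(p,q)=(8,5): 1·8+2·5=18≤18, 1·8+6·5=38≤40, objective 51.
(p,q)=(7,5): 1·7+2·5=17≤18, 1·7+6·5=37≤40, objective 49.
(p,q)=(6,5): 1·6+2·5=16≤18, 1·6+6·5=36≤40, objective 47.
The best lattice point is (8,5), giving 51.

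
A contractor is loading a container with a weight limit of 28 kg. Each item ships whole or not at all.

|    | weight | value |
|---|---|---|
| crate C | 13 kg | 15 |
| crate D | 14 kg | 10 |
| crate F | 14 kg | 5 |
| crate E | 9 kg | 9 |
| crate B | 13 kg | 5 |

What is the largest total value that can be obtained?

25

Allowing fractional choices, the relaxed optimum would be about 28.3, but items are indivisible.
crate C + crate E: weight 13 + 9 = 22 ≤ 28, value 15 + 9 = 24.
crate C + crate D: weight 13 + 14 = 27 ≤ 28, value 15 + 10 = 25.
Best is crate C and crate D with total value 25.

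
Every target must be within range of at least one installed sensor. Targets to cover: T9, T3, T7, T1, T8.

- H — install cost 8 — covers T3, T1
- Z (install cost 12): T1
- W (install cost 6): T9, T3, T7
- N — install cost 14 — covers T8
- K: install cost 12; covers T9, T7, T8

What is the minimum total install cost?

20

The greedy cost-per-new-target heuristic would pick W, H, and K for 26, but a cheaper cover exists.
Choose H and K: together they cover T9, T3, T7, T1, T8 — every target.
Total install cost: 8 + 12 = 20.
No cover costs less than 20.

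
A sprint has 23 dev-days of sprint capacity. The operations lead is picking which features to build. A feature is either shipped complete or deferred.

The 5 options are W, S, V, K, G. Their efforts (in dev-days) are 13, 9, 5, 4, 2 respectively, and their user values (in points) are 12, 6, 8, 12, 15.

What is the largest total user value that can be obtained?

Allowing fractional choices, the relaxed optimum would be about 46.1, but features are indivisible.
W + K + G: effort 13 + 4 + 2 = 19 ≤ 23, user value 12 + 12 + 15 = 39.
V + K + G: effort 5 + 4 + 2 = 11 ≤ 23, user value 8 + 12 + 15 = 35.
S + V + K + G: effort 9 + 5 + 4 + 2 = 20 ≤ 23, user value 6 + 8 + 12 + 15 = 41.
Best is S, V, K, and G with total user value 41.

41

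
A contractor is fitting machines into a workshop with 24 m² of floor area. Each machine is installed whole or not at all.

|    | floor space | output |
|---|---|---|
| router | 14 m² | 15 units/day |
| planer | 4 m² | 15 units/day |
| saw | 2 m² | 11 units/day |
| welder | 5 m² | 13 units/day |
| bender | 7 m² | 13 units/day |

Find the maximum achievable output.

52

Allowing fractional choices, the relaxed optimum would be about 58.4, but machines are indivisible.
planer + saw + welder + bender: floor space 4 + 2 + 5 + 7 = 18 ≤ 24, output 15 + 11 + 13 + 13 = 52.
planer + welder + bender: floor space 4 + 5 + 7 = 16 ≤ 24, output 15 + 13 + 13 = 41.
router + planer + welder: floor space 14 + 4 + 5 = 23 ≤ 24, output 15 + 15 + 13 = 43.
Best is planer, saw, welder, and bender with total output 52.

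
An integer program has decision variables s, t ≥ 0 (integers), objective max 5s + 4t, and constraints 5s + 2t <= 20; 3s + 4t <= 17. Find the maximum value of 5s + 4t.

(s,t)=(3,2) is feasible, giving 23.
(s,t)=(4,0) is feasible, giving 20.
(s,t)=(3,1) is feasible, giving 19.
The best lattice point is (3,2), giving 23.

23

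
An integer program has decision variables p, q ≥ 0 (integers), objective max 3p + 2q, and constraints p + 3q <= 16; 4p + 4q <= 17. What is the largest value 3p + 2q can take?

12

Relaxing integrality, the LP optimum is 12.75 at (p,q) = (4.25, 0), which is not an integer point.
(p,q)=(4,0) is feasible, giving 12.
(p,q)=(3,1) is feasible, giving 11.
(p,q)=(3,0) is feasible, giving 9.
Maximum is 12 at (p,q)=(4,0).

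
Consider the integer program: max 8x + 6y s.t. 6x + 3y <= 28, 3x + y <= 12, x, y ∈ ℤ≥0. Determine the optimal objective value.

The continuous relaxation peaks at (0, 9.33) with value 56.00; rounding to a feasible lattice point costs some objective.
(x,y)=(0,9) is feasible, giving 54.
(x,y)=(0,8) is feasible, giving 48.
Maximum is 54 at (x,y)=(0,9).

54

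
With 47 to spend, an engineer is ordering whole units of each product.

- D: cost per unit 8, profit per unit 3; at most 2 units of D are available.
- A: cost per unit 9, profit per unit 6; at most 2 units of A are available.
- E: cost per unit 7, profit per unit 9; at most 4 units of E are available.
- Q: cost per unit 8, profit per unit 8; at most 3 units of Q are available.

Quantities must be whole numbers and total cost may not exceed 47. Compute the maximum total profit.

Take 4×E and 2×Q: cost 44 ≤ 47, profit 4·9 + 2·8 = 52.
E has the best ratio (9/7) and is taken to its limit of 4; remaining capacity is filled optimally with the others.

52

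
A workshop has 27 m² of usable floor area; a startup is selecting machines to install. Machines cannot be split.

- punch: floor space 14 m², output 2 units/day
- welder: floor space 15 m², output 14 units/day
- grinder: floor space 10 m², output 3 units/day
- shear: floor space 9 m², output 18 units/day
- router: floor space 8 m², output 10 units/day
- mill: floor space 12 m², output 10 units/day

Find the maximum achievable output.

Allowing fractional choices, the relaxed optimum would be about 37.3, but machines are indivisible.
shear + router: floor space 9 + 8 = 17 ≤ 27, output 18 + 10 = 28.
grinder + shear + router: floor space 10 + 9 + 8 = 27 ≤ 27, output 3 + 18 + 10 = 31.
welder + shear: floor space 15 + 9 = 24 ≤ 27, output 14 + 18 = 32.
Best is welder and shear with total output 32.

32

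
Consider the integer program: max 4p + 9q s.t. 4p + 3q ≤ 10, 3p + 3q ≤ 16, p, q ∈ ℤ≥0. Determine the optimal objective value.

(p,q)=(0,3): 4·0+3·3=9≤10, 3·0+3·3=9≤16, objective 27.
(p,q)=(1,2): 4·1+3·2=10≤10, 3·1+3·2=9≤16, objective 22.
(p,q)=(0,2): 4·0+3·2=6≤10, 3·0+3·2=6≤16, objective 18.
Maximum is 27 at (p,q)=(0,3).

27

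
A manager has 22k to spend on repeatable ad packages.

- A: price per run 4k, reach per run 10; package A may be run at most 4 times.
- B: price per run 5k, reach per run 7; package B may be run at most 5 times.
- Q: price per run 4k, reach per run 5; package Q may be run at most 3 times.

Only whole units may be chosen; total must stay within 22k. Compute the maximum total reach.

47

4×A and 1×B: price 21 ≤ 22, reach 4·10 + 1·7 = 47.
4×A and 1×Q: price 20 ≤ 22, reach 4·10 + 1·5 = 45.
Best is 47.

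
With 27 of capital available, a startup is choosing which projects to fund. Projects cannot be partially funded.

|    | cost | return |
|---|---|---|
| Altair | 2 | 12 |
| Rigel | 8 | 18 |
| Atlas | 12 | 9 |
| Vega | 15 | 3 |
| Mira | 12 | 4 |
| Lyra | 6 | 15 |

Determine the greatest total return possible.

Allowing fractional choices, the relaxed optimum would be about 53.2, but projects are indivisible.
Altair + Rigel + Lyra: cost 2 + 8 + 6 = 16 ≤ 27, return 12 + 18 + 15 = 45.
Rigel + Atlas + Lyra: cost 8 + 12 + 6 = 26 ≤ 27, return 18 + 9 + 15 = 42.
Altair + Rigel + Atlas: cost 2 + 8 + 12 = 22 ≤ 27, return 12 + 18 + 9 = 39.
Best is Altair, Rigel, and Lyra with total return 45.

45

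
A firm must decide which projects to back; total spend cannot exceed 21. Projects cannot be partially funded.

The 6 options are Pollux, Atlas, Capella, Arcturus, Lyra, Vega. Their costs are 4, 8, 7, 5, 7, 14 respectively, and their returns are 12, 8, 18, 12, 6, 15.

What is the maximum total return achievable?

Take Pollux, Capella, and Arcturus: cost 4 + 7 + 5 = 16 ≤ 21, return 12 + 18 + 12 = 42.
No other feasible combination does better.

42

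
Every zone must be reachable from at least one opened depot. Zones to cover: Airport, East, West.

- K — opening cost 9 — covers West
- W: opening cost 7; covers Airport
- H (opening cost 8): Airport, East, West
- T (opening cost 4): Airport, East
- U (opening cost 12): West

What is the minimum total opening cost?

The greedy cost-per-new-zone heuristic would pick T and H for 12, but a cheaper cover exists.
H alone covers Airport, East, West — every zone.
Total opening cost: 8.
No cover costs less than 8.

8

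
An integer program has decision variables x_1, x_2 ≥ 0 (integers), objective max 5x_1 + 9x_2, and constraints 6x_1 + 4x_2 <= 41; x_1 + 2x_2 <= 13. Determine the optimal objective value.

Relaxing integrality, the LP optimum is 60.38 at (x_1,x_2) = (3.75, 4.62), which is not an integer point.
(x_1,x_2)=(3,5): 6·3+4·5=38≤41, 1·3+2·5=13≤13, objective 60.
(x_1,x_2)=(4,4): 6·4+4·4=40≤41, 1·4+2·4=12≤13, objective 56.
(x_1,x_2)=(2,5): 6·2+4·5=32≤41, 1·2+2·5=12≤13, objective 55.
Maximum is 60 at (x_1,x_2)=(3,5).

60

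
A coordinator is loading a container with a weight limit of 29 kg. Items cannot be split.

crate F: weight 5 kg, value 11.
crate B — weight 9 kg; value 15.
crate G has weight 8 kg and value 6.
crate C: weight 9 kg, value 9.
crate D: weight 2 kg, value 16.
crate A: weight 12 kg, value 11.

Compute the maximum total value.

53

Allowing fractional choices, the relaxed optimum would be about 54.7, but items are indivisible.
crate F + crate B + crate G + crate D: weight 5 + 9 + 8 + 2 = 24 ≤ 29, value 11 + 15 + 6 + 16 = 48.
crate F + crate B + crate C + crate D: weight 5 + 9 + 9 + 2 = 25 ≤ 29, value 11 + 15 + 9 + 16 = 51.
crate F + crate B + crate D + crate A: weight 5 + 9 + 2 + 12 = 28 ≤ 29, value 11 + 15 + 16 + 11 = 53.
Best is crate F, crate B, crate D, and crate A with total value 53.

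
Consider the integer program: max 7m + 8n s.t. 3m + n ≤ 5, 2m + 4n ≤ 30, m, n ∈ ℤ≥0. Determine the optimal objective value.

(m,n)=(0,5): 3·0+1·5=5≤5, 2·0+4·5=20≤30, objective 40.
(m,n)=(0,4): 3·0+1·4=4≤5, 2·0+4·4=16≤30, objective 32.
The best lattice point is (0,5), giving 40.

40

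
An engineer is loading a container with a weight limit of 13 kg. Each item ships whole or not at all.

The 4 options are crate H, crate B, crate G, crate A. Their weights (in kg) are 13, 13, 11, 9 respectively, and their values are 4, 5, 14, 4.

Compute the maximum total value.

Take crate G: weight 11 ≤ 13, value 14.
No other feasible combination does better.

14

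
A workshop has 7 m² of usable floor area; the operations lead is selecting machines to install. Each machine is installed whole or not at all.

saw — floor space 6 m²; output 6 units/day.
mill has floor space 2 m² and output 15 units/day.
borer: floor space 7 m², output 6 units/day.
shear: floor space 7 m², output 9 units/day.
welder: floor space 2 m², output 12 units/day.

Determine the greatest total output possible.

This is a 0-1 knapsack instance.
Take mill and welder: floor space 2 + 2 = 4 ≤ 7, output 15 + 12 = 27.
No other feasible combination does better.

27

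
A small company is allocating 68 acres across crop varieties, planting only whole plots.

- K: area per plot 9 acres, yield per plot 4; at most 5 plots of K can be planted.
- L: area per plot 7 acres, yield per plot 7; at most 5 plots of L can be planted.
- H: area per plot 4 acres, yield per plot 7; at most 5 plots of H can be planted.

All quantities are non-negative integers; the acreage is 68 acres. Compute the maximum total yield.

This is a bounded integer knapsack.
H has the best ratio (7/4); taking only H gives at most 5×7 = 35 (stopped by the supply cap of 5).
Mixing does better — 1×K, 5×L, and 5×H: area 64 ≤ 68, yield 1·4 + 5·7 + 5·7 = 74.

74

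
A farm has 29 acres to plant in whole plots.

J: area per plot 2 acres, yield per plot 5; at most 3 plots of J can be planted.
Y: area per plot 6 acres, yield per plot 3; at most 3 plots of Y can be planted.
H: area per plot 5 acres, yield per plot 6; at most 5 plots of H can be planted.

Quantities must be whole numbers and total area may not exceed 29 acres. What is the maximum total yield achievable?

This is a bounded integer knapsack.
J has the best ratio (5/2); taking only J gives at most 3×5 = 15 (stopped by the supply cap of 3).
Mixing does better — 2×J and 5×H: area 29 ≤ 29, yield 2·5 + 5·6 = 40.

40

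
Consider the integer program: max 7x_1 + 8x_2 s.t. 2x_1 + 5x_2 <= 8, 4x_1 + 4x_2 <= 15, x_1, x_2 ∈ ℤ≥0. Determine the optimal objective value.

21

The continuous relaxation peaks at (3.58, 0.167) with value 26.42; rounding to a feasible lattice point costs some objective.
(x_1,x_2)=(3,0): 2·3+5·0=6≤8, 4·3+4·0=12≤15, objective 21.
(x_1,x_2)=(2,0): 2·2+5·0=4≤8, 4·2+4·0=8≤15, objective 14.
Maximum is 21 at (x_1,x_2)=(3,0).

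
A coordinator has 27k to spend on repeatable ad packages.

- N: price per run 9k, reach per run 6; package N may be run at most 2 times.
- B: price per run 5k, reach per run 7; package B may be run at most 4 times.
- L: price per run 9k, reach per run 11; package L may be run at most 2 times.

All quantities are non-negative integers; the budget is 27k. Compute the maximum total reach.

This is a bounded integer knapsack.
B has the best ratio (7/5); taking only B gives at most 4×7 = 28 (stopped by the supply cap of 4).
Mixing does better — 3×B and 1×L: price 24 ≤ 27, reach 3·7 + 1·11 = 32.

32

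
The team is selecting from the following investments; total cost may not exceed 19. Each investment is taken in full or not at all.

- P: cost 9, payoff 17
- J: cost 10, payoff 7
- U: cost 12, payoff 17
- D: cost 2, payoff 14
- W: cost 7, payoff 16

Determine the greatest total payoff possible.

This is a 0-1 knapsack instance.
Allowing fractional choices, the relaxed optimum would be about 48.4, but investments are indivisible.
J + D + W: cost 10 + 2 + 7 = 19 ≤ 19, payoff 7 + 14 + 16 = 37.
P + D + W: cost 9 + 2 + 7 = 18 ≤ 19, payoff 17 + 14 + 16 = 47.
P + W: cost 9 + 7 = 16 ≤ 19, payoff 17 + 16 = 33.
Best is P, D, and W with total payoff 47.

47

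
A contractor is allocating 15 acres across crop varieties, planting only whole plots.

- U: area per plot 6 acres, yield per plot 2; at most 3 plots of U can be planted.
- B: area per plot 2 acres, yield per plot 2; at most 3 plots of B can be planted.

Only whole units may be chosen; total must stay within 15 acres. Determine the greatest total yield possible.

B has the best ratio (2/2); taking only B gives at most 3×2 = 6 (stopped by the supply cap of 3).
Mixing does better — 1×U and 3×B: area 12 ≤ 15, yield 1·2 + 3·2 = 8.

8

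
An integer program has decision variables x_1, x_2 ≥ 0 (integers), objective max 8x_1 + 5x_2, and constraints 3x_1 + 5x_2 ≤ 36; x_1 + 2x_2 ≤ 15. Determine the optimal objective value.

96

(x_1,x_2)=(12,0) is feasible, giving 96.
(x_1,x_2)=(11,0) is feasible, giving 88.
No feasible integer point exceeds 96.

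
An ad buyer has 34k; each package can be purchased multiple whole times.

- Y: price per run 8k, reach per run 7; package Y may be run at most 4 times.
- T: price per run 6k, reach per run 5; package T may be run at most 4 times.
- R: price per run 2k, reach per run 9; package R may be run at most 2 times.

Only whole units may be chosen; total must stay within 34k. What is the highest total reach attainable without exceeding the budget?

44

Take 3×Y, 1×T, and 2×R: price 34 ≤ 34, reach 3·7 + 1·5 + 2·9 = 44.
R has the best ratio (9/2) and is taken to its limit of 2; remaining capacity is filled optimally with the others.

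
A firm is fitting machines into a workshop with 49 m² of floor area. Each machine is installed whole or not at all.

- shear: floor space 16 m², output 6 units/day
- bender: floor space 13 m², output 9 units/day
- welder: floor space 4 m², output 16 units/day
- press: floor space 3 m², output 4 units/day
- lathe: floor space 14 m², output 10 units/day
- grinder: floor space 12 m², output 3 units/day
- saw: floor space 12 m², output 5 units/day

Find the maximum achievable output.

Allowing fractional choices, the relaxed optimum would be about 45.1, but machines are indivisible.
bender + welder + press + lathe + saw: floor space 13 + 4 + 3 + 14 + 12 = 46 ≤ 49, output 9 + 16 + 4 + 10 + 5 = 44.
shear + bender + welder + lathe: floor space 16 + 13 + 4 + 14 = 47 ≤ 49, output 6 + 9 + 16 + 10 = 41.
bender + welder + press + lathe + grinder: floor space 13 + 4 + 3 + 14 + 12 = 46 ≤ 49, output 9 + 16 + 4 + 10 + 3 = 42.
Best is bender, welder, press, lathe, and saw with total output 44.

44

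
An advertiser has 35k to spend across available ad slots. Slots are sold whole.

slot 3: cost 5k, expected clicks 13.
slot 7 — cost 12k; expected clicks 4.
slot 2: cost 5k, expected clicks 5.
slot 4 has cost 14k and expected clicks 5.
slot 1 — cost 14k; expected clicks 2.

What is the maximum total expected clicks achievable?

This is an integer program with binary decision variables.
slot 3 + slot 2 + slot 4: cost 5 + 5 + 14 = 24 ≤ 35, expected clicks 13 + 5 + 5 = 23.
slot 3 + slot 7 + slot 2: cost 5 + 12 + 5 = 22 ≤ 35, expected clicks 13 + 4 + 5 = 22.
slot 3 + slot 7 + slot 4: cost 5 + 12 + 14 = 31 ≤ 35, expected clicks 13 + 4 + 5 = 22.
Best is slot 3, slot 2, and slot 4 with total expected clicks 23.

23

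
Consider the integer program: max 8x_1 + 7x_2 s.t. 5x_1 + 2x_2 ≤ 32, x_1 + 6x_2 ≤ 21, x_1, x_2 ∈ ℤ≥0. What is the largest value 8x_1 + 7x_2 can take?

Relaxing integrality, the LP optimum is 61.11 at (x_1,x_2) = (5.36, 2.61), which is not an integer point.
(x_1,x_2)=(6,1): 5·6+2·1=32≤32, 1·6+6·1=12≤21, objective 55.
(x_1,x_2)=(5,2): 5·5+2·2=29≤32, 1·5+6·2=17≤21, objective 54.
(x_1,x_2)=(6,0): 5·6+2·0=30≤32, 1·6+6·0=6≤21, objective 48.
Maximum is 55 at (x_1,x_2)=(6,1).

55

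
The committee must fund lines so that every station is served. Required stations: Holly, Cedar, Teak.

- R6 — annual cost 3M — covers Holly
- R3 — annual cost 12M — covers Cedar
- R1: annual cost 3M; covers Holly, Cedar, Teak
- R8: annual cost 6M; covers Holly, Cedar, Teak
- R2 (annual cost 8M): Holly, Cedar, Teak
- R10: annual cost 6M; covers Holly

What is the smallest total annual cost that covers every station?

3

R1 alone covers Holly, Cedar, Teak — every station.
Total annual cost: 3.
No cover costs less than 3.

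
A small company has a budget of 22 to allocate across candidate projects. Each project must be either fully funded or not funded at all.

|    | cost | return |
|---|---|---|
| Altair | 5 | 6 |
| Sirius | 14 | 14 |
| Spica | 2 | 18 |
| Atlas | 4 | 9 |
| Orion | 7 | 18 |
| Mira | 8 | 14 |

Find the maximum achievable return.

Allowing fractional choices, the relaxed optimum would be about 60.2, but projects are indivisible.
Altair + Spica + Atlas + Orion: cost 5 + 2 + 4 + 7 = 18 ≤ 22, return 6 + 18 + 9 + 18 = 51.
Altair + Spica + Orion + Mira: cost 5 + 2 + 7 + 8 = 22 ≤ 22, return 6 + 18 + 18 + 14 = 56.
Spica + Atlas + Orion + Mira: cost 2 + 4 + 7 + 8 = 21 ≤ 22, return 18 + 9 + 18 + 14 = 59.
Best is Spica, Atlas, Orion, and Mira with total return 59.

59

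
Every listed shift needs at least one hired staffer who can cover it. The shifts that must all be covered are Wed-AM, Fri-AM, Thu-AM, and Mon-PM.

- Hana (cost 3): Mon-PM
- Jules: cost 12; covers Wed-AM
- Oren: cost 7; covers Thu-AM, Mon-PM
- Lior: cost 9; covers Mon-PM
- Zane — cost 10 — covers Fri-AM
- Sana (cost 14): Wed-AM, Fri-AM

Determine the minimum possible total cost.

Choose Oren and Sana: together they cover Wed-AM, Fri-AM, Thu-AM, Mon-PM — every shift.
Total cost: 7 + 14 = 21.

21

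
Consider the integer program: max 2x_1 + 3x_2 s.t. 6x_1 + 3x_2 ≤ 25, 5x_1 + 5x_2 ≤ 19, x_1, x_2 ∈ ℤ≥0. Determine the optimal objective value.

Relaxing integrality, the LP optimum is 11.40 at (x_1,x_2) = (0, 3.8), which is not an integer point.
(x_1,x_2)=(0,3) is feasible, giving 9.
(x_1,x_2)=(1,2) is feasible, giving 8.
The best lattice point is (0,3), giving 9.

9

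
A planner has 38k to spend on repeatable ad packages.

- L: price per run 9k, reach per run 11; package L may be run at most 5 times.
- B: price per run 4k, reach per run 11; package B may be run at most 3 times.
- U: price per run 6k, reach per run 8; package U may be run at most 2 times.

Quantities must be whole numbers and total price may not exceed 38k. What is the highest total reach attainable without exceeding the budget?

63

B has the best ratio (11/4); taking only B gives at most 3×11 = 33 (stopped by the supply cap of 3).
Mixing does better — 2×L, 3×B, and 1×U: price 36 ≤ 38, reach 2·11 + 3·11 + 1·8 = 63.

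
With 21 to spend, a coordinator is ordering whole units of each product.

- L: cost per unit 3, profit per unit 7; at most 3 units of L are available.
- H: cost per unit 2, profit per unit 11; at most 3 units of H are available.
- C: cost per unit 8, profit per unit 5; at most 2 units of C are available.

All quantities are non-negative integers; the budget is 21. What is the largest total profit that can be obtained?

54

This is a bounded integer knapsack.
Take 3×L and 3×H: cost 15 ≤ 21, profit 3·7 + 3·11 = 54.
H has the best ratio (11/2) and is taken to its limit of 3; remaining capacity is filled optimally with the others.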